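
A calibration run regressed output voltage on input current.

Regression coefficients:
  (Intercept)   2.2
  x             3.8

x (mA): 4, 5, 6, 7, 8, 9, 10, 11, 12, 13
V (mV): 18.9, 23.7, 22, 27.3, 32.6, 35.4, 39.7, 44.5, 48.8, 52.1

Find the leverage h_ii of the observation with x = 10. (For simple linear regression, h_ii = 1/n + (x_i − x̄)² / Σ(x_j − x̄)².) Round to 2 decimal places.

h = 0.13

x̄ = (4 + 5 + 6 + 7 + 8 + 9 + 10 + 11 + 12 + 13)/10 = 8.5
Σ(x − x̄)² = 20.25 + 12.25 + 6.25 + 2.25 + 0.25 + 0.25 + 2.25 + 6.25 + 12.25 + 20.25 = 82.5
h = 1/10 + (1.5)²/82.5 = 0.1 + 0.0272727 = 0.13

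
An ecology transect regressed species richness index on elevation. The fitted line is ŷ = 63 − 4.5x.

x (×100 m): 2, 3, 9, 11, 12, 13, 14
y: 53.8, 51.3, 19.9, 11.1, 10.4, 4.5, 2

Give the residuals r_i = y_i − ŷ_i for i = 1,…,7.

x=2: ŷ = 63 − 4.5·2 = 54; r = 53.8 − 54 = -0.2
x=3: ŷ = 63 − 4.5·3 = 49.5; r = 51.3 − 49.5 = 1.8
x=9: ŷ = 63 − 4.5·9 = 22.5; r = 19.9 − 22.5 = -2.6
x=11: ŷ = 63 − 4.5·11 = 13.5; r = 11.1 − 13.5 = -2.4
x=12: ŷ = 63 − 4.5·12 = 9; r = 10.4 − 9 = 1.4
x=13: ŷ = 63 − 4.5·13 = 4.5; r = 4.5 − 4.5 = 0
x=14: ŷ = 63 − 4.5·14 = 0; r = 2 − 0 = 2

-0.2, 1.8, -2.6, -2.4, 1.4, 0, 2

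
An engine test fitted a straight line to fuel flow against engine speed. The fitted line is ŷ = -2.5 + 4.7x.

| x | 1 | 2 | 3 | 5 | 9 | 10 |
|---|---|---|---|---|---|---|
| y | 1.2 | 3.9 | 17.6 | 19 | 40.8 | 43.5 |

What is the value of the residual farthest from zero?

x=1: ŷ = -2.5 + 4.7·1 = 2.2; e = 1.2 − 2.2 = -1
x=2: ŷ = -2.5 + 4.7·2 = 6.9; e = 3.9 − 6.9 = -3
x=3: ŷ = -2.5 + 4.7·3 = 11.6; e = 17.6 − 11.6 = 6
x=5: ŷ = -2.5 + 4.7·5 = 21; e = 19 − 21 = -2
x=9: ŷ = -2.5 + 4.7·9 = 39.8; e = 40.8 − 39.8 = 1
x=10: ŷ = -2.5 + 4.7·10 = 44.5; e = 43.5 − 44.5 = -1
Largest |e| is 6 at x = 3, residual 6.

e = 6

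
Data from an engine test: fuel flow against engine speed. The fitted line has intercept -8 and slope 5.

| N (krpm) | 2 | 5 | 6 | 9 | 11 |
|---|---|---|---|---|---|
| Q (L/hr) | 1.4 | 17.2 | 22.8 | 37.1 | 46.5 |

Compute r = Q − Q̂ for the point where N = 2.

r = -0.6

Q̂ = -8 + 5·2 = 2
r = 1.4 − 2 = -0.6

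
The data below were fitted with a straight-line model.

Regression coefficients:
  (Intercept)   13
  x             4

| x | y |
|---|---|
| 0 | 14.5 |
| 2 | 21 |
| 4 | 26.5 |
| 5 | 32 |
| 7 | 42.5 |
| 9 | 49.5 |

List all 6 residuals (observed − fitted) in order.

1.5, 0, -2.5, -1, 1.5, 0.5

x=0: ŷ = 13 + 4·0 = 13; e = 14.5 − 13 = 1.5
x=2: ŷ = 13 + 4·2 = 21; e = 21 − 21 = 0
x=4: ŷ = 13 + 4·4 = 29; e = 26.5 − 29 = -2.5
x=5: ŷ = 13 + 4·5 = 33; e = 32 − 33 = -1
x=7: ŷ = 13 + 4·7 = 41; e = 42.5 − 41 = 1.5
x=9: ŷ = 13 + 4·9 = 49; e = 49.5 − 49 = 0.5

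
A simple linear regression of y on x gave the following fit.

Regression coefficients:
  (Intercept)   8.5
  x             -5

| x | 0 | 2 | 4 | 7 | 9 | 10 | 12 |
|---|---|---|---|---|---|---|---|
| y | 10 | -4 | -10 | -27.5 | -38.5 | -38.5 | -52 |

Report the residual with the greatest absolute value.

r = 3

x=0: ŷ = 8.5 − 5·0 = 8.5; r = 10 − 8.5 = 1.5
x=2: ŷ = 8.5 − 5·2 = -1.5; r = -4 − (-1.5) = -2.5
x=4: ŷ = 8.5 − 5·4 = -11.5; r = -10 − (-11.5) = 1.5
x=7: ŷ = 8.5 − 5·7 = -26.5; r = -27.5 − (-26.5) = -1
x=9: ŷ = 8.5 − 5·9 = -36.5; r = -38.5 − (-36.5) = -2
x=10: ŷ = 8.5 − 5·10 = -41.5; r = -38.5 − (-41.5) = 3
x=12: ŷ = 8.5 − 5·12 = -51.5; r = -52 − (-51.5) = -0.5
Largest |r| is 3 at x = 10, residual 3.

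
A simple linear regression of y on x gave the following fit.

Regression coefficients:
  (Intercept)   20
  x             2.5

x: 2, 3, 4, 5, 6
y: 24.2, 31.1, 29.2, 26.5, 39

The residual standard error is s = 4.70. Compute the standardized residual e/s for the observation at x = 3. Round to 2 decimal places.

ŷ = 20 + 2.5·3 = 27.5
e = 31.1 − 27.5 = 3.6
e/s = 3.6 / 4.70 = 0.77

0.77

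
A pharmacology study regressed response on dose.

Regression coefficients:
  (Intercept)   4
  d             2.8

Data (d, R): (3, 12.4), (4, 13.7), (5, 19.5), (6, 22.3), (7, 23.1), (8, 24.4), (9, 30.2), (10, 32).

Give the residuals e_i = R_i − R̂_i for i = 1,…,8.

0, -1.5, 1.5, 1.5, -0.5, -2, 1, 0

d=3: R̂ = 4 + 2.8·3 = 12.4; e = 12.4 − 12.4 = 0
d=4: R̂ = 4 + 2.8·4 = 15.2; e = 13.7 − 15.2 = -1.5
d=5: R̂ = 4 + 2.8·5 = 18; e = 19.5 − 18 = 1.5
d=6: R̂ = 4 + 2.8·6 = 20.8; e = 22.3 − 20.8 = 1.5
d=7: R̂ = 4 + 2.8·7 = 23.6; e = 23.1 − 23.6 = -0.5
d=8: R̂ = 4 + 2.8·8 = 26.4; e = 24.4 − 26.4 = -2
d=9: R̂ = 4 + 2.8·9 = 29.2; e = 30.2 − 29.2 = 1
d=10: R̂ = 4 + 2.8·10 = 32; e = 32 − 32 = 0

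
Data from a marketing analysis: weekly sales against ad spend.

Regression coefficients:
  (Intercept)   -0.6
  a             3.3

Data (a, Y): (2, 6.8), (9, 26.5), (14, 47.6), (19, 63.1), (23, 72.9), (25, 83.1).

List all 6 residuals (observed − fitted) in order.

0.8, -2.6, 2, 1, -2.4, 1.2

a=2: ŷ = -0.6 + 3.3·2 = 6; e = 6.8 − 6 = 0.8
a=9: ŷ = -0.6 + 3.3·9 = 29.1; e = 26.5 − 29.1 = -2.6
a=14: ŷ = -0.6 + 3.3·14 = 45.6; e = 47.6 − 45.6 = 2
a=19: ŷ = -0.6 + 3.3·19 = 62.1; e = 63.1 − 62.1 = 1
a=23: ŷ = -0.6 + 3.3·23 = 75.3; e = 72.9 − 75.3 = -2.4
a=25: ŷ = -0.6 + 3.3·25 = 81.9; e = 83.1 − 81.9 = 1.2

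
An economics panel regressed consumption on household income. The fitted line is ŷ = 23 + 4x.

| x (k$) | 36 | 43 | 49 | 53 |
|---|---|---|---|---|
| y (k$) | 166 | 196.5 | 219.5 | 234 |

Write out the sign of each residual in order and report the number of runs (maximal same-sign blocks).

x=36: ŷ = 23 + 4·36 = 167; r = 166 − 167 = -1
x=43: ŷ = 23 + 4·43 = 195; r = 196.5 − 195 = 1.5
x=49: ŷ = 23 + 4·49 = 219; r = 219.5 − 219 = 0.5
x=53: ŷ = 23 + 4·53 = 235; r = 234 − 235 = -1
Signs: − + + −
Runs: −×1, +×2, −×1 → 3

3 runs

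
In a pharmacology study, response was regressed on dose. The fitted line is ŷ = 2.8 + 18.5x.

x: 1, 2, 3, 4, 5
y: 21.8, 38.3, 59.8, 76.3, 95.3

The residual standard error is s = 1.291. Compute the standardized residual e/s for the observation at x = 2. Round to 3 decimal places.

-1.162

ŷ = 2.8 + 18.5·2 = 39.8
e = 38.3 − 39.8 = -1.5
e/s = -1.5 / 1.291 = -1.162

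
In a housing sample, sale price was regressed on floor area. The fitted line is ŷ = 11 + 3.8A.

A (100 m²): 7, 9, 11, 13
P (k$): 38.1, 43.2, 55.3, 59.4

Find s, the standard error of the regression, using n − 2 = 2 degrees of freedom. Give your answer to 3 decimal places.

s = 2.398

A=7: ŷ = 11 + 3.8·7 = 37.6; r = 38.1 − 37.6 = 0.5
A=9: ŷ = 11 + 3.8·9 = 45.2; r = 43.2 − 45.2 = -2
A=11: ŷ = 11 + 3.8·11 = 52.8; r = 55.3 − 52.8 = 2.5
A=13: ŷ = 11 + 3.8·13 = 60.4; r = 59.4 − 60.4 = -1
SSE = 0.25 + 4 + 6.25 + 1 = 11.5
s = √(11.5/2) = √5.75 ≈ 2.398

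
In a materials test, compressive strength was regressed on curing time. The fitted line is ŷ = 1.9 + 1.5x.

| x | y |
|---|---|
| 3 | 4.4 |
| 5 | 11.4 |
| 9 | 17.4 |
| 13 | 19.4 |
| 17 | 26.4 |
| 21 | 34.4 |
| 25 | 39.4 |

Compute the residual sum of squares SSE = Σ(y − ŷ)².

x=3: ŷ = 1.9 + 1.5·3 = 6.4; r = 4.4 − 6.4 = -2
x=5: ŷ = 1.9 + 1.5·5 = 9.4; r = 11.4 − 9.4 = 2
x=9: ŷ = 1.9 + 1.5·9 = 15.4; r = 17.4 − 15.4 = 2
x=13: ŷ = 1.9 + 1.5·13 = 21.4; r = 19.4 − 21.4 = -2
x=17: ŷ = 1.9 + 1.5·17 = 27.4; r = 26.4 − 27.4 = -1
x=21: ŷ = 1.9 + 1.5·21 = 33.4; r = 34.4 − 33.4 = 1
x=25: ŷ = 1.9 + 1.5·25 = 39.4; r = 39.4 − 39.4 = 0
SSE = 4 + 4 + 4 + 4 + 1 + 1 + 0 = 18

SSE = 18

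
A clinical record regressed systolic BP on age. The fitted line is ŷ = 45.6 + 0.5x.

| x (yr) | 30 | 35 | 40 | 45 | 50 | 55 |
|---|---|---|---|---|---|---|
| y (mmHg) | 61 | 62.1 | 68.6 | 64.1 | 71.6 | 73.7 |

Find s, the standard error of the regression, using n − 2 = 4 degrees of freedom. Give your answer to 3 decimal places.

s = 2.623

x=30: ŷ = 45.6 + 0.5·30 = 60.6; r = 61 − 60.6 = 0.4
x=35: ŷ = 45.6 + 0.5·35 = 63.1; r = 62.1 − 63.1 = -1
x=40: ŷ = 45.6 + 0.5·40 = 65.6; r = 68.6 − 65.6 = 3
x=45: ŷ = 45.6 + 0.5·45 = 68.1; r = 64.1 − 68.1 = -4
x=50: ŷ = 45.6 + 0.5·50 = 70.6; r = 71.6 − 70.6 = 1
x=55: ŷ = 45.6 + 0.5·55 = 73.1; r = 73.7 − 73.1 = 0.6
SSE = 0.16 + 1 + 9 + 16 + 1 + 0.36 = 27.52
s = √(27.52/4) = √6.88 ≈ 2.623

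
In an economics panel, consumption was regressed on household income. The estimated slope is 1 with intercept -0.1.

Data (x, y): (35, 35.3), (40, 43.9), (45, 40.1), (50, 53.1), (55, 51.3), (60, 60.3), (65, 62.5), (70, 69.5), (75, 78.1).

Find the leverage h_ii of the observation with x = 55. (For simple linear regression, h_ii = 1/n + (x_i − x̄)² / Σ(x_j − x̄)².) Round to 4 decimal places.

x̄ = (35 + 40 + 45 + 50 + 55 + 60 + 65 + 70 + 75)/9 = 55
Σ(x − x̄)² = 400 + 225 + 100 + 25 + 0 + 25 + 100 + 225 + 400 = 1500
h = 1/9 + (0)²/1500 = 0.111111 + 0 = 0.1111

h = 0.1111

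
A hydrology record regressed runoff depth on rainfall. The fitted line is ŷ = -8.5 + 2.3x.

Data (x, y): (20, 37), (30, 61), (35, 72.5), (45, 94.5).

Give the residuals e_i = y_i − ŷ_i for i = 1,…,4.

x=20: ŷ = -8.5 + 2.3·20 = 37.5; e = 37 − 37.5 = -0.5
x=30: ŷ = -8.5 + 2.3·30 = 60.5; e = 61 − 60.5 = 0.5
x=35: ŷ = -8.5 + 2.3·35 = 72; e = 72.5 − 72 = 0.5
x=45: ŷ = -8.5 + 2.3·45 = 95; e = 94.5 − 95 = -0.5

-0.5, 0.5, 0.5, -0.5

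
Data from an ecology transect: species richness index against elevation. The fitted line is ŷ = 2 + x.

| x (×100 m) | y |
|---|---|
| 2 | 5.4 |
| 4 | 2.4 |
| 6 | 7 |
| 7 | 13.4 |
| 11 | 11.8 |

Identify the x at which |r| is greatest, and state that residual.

x=2: ŷ = 2 + 2 = 4; r = 5.4 − 4 = 1.4
x=4: ŷ = 2 + 4 = 6; r = 2.4 − 6 = -3.6
x=6: ŷ = 2 + 6 = 8; r = 7 − 8 = -1
x=7: ŷ = 2 + 7 = 9; r = 13.4 − 9 = 4.4
x=11: ŷ = 2 + 11 = 13; r = 11.8 − 13 = -1.2
Largest |r| is 4.4 at x = 7, residual 4.4.

x = 7, r = 4.4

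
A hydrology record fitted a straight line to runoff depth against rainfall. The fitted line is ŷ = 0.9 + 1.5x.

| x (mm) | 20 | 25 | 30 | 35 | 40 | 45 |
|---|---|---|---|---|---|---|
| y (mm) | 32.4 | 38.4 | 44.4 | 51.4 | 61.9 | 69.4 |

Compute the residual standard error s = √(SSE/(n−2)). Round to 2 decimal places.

x=20: ŷ = 0.9 + 1.5·20 = 30.9; r = 32.4 − 30.9 = 1.5
x=25: ŷ = 0.9 + 1.5·25 = 38.4; r = 38.4 − 38.4 = 0
x=30: ŷ = 0.9 + 1.5·30 = 45.9; r = 44.4 − 45.9 = -1.5
x=35: ŷ = 0.9 + 1.5·35 = 53.4; r = 51.4 − 53.4 = -2
x=40: ŷ = 0.9 + 1.5·40 = 60.9; r = 61.9 − 60.9 = 1
x=45: ŷ = 0.9 + 1.5·45 = 68.4; r = 69.4 − 68.4 = 1
SSE = 2.25 + 0 + 2.25 + 4 + 1 + 1 = 10.5
s = √(10.5/4) = √2.625 ≈ 1.62

s = 1.62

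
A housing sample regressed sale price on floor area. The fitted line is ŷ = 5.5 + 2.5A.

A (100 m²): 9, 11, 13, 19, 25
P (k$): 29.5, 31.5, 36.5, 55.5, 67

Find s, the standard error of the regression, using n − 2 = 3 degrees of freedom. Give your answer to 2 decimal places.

A=9: ŷ = 5.5 + 2.5·9 = 28; e = 29.5 − 28 = 1.5
A=11: ŷ = 5.5 + 2.5·11 = 33; e = 31.5 − 33 = -1.5
A=13: ŷ = 5.5 + 2.5·13 = 38; e = 36.5 − 38 = -1.5
A=19: ŷ = 5.5 + 2.5·19 = 53; e = 55.5 − 53 = 2.5
A=25: ŷ = 5.5 + 2.5·25 = 68; e = 67 − 68 = -1
SSE = 2.25 + 2.25 + 2.25 + 6.25 + 1 = 14
s = √(14/3) = √4.66667 ≈ 2.16

s = 2.16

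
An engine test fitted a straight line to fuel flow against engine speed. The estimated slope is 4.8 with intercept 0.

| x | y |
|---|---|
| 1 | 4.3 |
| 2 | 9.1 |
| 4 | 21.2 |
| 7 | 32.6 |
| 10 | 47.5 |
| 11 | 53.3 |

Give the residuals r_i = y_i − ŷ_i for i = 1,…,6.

-0.5, -0.5, 2, -1, -0.5, 0.5

x=1: ŷ = 4.8·1 = 4.8; r = 4.3 − 4.8 = -0.5
x=2: ŷ = 4.8·2 = 9.6; r = 9.1 − 9.6 = -0.5
x=4: ŷ = 4.8·4 = 19.2; r = 21.2 − 19.2 = 2
x=7: ŷ = 4.8·7 = 33.6; r = 32.6 − 33.6 = -1
x=10: ŷ = 4.8·10 = 48; r = 47.5 − 48 = -0.5
x=11: ŷ = 4.8·11 = 52.8; r = 53.3 − 52.8 = 0.5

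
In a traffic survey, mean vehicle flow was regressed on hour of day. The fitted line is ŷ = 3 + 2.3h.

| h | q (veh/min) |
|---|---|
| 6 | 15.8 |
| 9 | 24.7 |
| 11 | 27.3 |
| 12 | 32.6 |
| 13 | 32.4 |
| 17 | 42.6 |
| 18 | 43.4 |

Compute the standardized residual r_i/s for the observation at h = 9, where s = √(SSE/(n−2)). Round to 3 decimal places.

0.767

h=6: ŷ = 3 + 2.3·6 = 16.8; r = 15.8 − 16.8 = -1
h=9: ŷ = 3 + 2.3·9 = 23.7; r = 24.7 − 23.7 = 1
h=11: ŷ = 3 + 2.3·11 = 28.3; r = 27.3 − 28.3 = -1
h=12: ŷ = 3 + 2.3·12 = 30.6; r = 32.6 − 30.6 = 2
h=13: ŷ = 3 + 2.3·13 = 32.9; r = 32.4 − 32.9 = -0.5
h=17: ŷ = 3 + 2.3·17 = 42.1; r = 42.6 − 42.1 = 0.5
h=18: ŷ = 3 + 2.3·18 = 44.4; r = 43.4 − 44.4 = -1
SSE = 1 + 1 + 1 + 4 + 0.25 + 0.25 + 1 = 8.5
s = √(8.5/5) = 1.30384
r/s = 1 / 1.30384 = 0.767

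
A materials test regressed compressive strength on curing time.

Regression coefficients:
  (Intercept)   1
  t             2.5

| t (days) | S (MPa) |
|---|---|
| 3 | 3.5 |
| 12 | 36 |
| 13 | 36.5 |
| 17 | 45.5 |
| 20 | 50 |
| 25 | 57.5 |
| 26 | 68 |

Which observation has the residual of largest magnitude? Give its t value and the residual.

t = 25, r = -6

t=3: Ŝ = 1 + 2.5·3 = 8.5; r = 3.5 − 8.5 = -5
t=12: Ŝ = 1 + 2.5·12 = 31; r = 36 − 31 = 5
t=13: Ŝ = 1 + 2.5·13 = 33.5; r = 36.5 − 33.5 = 3
t=17: Ŝ = 1 + 2.5·17 = 43.5; r = 45.5 − 43.5 = 2
t=20: Ŝ = 1 + 2.5·20 = 51; r = 50 − 51 = -1
t=25: Ŝ = 1 + 2.5·25 = 63.5; r = 57.5 − 63.5 = -6
t=26: Ŝ = 1 + 2.5·26 = 66; r = 68 − 66 = 2
Largest |r| is 6 at t = 25, residual -6.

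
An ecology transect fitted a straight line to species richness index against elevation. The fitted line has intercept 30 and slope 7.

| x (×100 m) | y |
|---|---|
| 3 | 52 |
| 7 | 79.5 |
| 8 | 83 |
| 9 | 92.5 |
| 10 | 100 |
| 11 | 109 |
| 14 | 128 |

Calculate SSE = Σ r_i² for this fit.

x=3: ŷ = 30 + 7·3 = 51; r = 52 − 51 = 1
x=7: ŷ = 30 + 7·7 = 79; r = 79.5 − 79 = 0.5
x=8: ŷ = 30 + 7·8 = 86; r = 83 − 86 = -3
x=9: ŷ = 30 + 7·9 = 93; r = 92.5 − 93 = -0.5
x=10: ŷ = 30 + 7·10 = 100; r = 100 − 100 = 0
x=11: ŷ = 30 + 7·11 = 107; r = 109 − 107 = 2
x=14: ŷ = 30 + 7·14 = 128; r = 128 − 128 = 0
SSE = 1 + 0.25 + 9 + 0.25 + 0 + 4 + 0 = 14.5

SSE = 14.5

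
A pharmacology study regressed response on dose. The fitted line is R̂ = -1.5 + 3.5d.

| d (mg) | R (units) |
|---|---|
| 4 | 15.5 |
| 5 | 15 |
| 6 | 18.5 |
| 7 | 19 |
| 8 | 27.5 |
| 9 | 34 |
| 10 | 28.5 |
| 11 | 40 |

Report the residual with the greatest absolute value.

d=4: R̂ = -1.5 + 3.5·4 = 12.5; e = 15.5 − 12.5 = 3
d=5: R̂ = -1.5 + 3.5·5 = 16; e = 15 − 16 = -1
d=6: R̂ = -1.5 + 3.5·6 = 19.5; e = 18.5 − 19.5 = -1
d=7: R̂ = -1.5 + 3.5·7 = 23; e = 19 − 23 = -4
d=8: R̂ = -1.5 + 3.5·8 = 26.5; e = 27.5 − 26.5 = 1
d=9: R̂ = -1.5 + 3.5·9 = 30; e = 34 − 30 = 4
d=10: R̂ = -1.5 + 3.5·10 = 33.5; e = 28.5 − 33.5 = -5
d=11: R̂ = -1.5 + 3.5·11 = 37; e = 40 − 37 = 3
Largest |e| is 5 at d = 10, residual -5.

e = -5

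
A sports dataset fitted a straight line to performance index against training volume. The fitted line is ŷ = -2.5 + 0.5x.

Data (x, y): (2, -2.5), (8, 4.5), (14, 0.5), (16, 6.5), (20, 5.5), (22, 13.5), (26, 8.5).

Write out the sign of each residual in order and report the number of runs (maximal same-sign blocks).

7 runs

x=2: ŷ = -2.5 + 0.5·2 = -1.5; r = -2.5 − (-1.5) = -1
x=8: ŷ = -2.5 + 0.5·8 = 1.5; r = 4.5 − 1.5 = 3
x=14: ŷ = -2.5 + 0.5·14 = 4.5; r = 0.5 − 4.5 = -4
x=16: ŷ = -2.5 + 0.5·16 = 5.5; r = 6.5 − 5.5 = 1
x=20: ŷ = -2.5 + 0.5·20 = 7.5; r = 5.5 − 7.5 = -2
x=22: ŷ = -2.5 + 0.5·22 = 8.5; r = 13.5 − 8.5 = 5
x=26: ŷ = -2.5 + 0.5·26 = 10.5; r = 8.5 − 10.5 = -2
Signs: − + − + − + −
Runs: −×1, +×1, −×1, +×1, −×1, +×1, −×1 → 7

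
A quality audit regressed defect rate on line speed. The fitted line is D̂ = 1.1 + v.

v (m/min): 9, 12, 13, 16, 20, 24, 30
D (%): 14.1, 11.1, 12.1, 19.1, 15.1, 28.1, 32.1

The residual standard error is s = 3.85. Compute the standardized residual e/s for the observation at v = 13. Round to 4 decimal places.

D̂ = 1.1 + 13 = 14.1
e = 12.1 − 14.1 = -2
e/s = -2 / 3.85 = -0.5195

-0.5195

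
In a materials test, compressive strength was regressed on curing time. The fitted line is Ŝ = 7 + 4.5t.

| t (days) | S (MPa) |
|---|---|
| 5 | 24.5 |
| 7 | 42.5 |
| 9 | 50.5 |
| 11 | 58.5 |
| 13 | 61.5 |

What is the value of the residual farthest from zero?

t=5: Ŝ = 7 + 4.5·5 = 29.5; e = 24.5 − 29.5 = -5
t=7: Ŝ = 7 + 4.5·7 = 38.5; e = 42.5 − 38.5 = 4
t=9: Ŝ = 7 + 4.5·9 = 47.5; e = 50.5 − 47.5 = 3
t=11: Ŝ = 7 + 4.5·11 = 56.5; e = 58.5 − 56.5 = 2
t=13: Ŝ = 7 + 4.5·13 = 65.5; e = 61.5 − 65.5 = -4
Largest |e| is 5 at t = 5, residual -5.

e = -5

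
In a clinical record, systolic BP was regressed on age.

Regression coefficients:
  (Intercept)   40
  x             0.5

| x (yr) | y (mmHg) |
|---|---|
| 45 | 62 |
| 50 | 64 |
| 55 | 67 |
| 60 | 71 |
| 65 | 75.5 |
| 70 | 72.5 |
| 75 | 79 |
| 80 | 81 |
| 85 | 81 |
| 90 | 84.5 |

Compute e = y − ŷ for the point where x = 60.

ŷ = 40 + 0.5·60 = 70
e = 71 − 70 = 1

e = 1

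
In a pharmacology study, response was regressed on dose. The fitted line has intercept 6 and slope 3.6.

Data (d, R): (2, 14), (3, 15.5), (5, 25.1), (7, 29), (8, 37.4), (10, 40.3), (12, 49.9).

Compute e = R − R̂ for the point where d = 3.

e = -1.3

R̂ = 6 + 3.6·3 = 16.8
e = 15.5 − 16.8 = -1.3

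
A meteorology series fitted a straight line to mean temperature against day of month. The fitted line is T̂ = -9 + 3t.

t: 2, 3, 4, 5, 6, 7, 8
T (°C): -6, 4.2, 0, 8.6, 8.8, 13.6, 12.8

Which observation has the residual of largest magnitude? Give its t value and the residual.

t=2: T̂ = -9 + 3·2 = -3; r = -6 − (-3) = -3
t=3: T̂ = -9 + 3·3 = 0; r = 4.2 − 0 = 4.2
t=4: T̂ = -9 + 3·4 = 3; r = 0 − 3 = -3
t=5: T̂ = -9 + 3·5 = 6; r = 8.6 − 6 = 2.6
t=6: T̂ = -9 + 3·6 = 9; r = 8.8 − 9 = -0.2
t=7: T̂ = -9 + 3·7 = 12; r = 13.6 − 12 = 1.6
t=8: T̂ = -9 + 3·8 = 15; r = 12.8 − 15 = -2.2
Largest |r| is 4.2 at t = 3, residual 4.2.

t = 3, r = 4.2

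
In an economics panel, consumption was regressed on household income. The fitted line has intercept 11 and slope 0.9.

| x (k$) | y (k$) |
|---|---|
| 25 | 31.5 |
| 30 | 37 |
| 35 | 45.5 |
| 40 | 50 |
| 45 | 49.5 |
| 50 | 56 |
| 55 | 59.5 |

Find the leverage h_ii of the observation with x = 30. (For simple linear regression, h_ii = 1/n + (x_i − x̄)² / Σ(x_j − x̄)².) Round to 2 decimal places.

x̄ = (25 + 30 + 35 + 40 + 45 + 50 + 55)/7 = 40
Σ(x − x̄)² = 225 + 100 + 25 + 0 + 25 + 100 + 225 = 700
h = 1/7 + (-10)²/700 = 0.142857 + 0.142857 = 0.29

h = 0.29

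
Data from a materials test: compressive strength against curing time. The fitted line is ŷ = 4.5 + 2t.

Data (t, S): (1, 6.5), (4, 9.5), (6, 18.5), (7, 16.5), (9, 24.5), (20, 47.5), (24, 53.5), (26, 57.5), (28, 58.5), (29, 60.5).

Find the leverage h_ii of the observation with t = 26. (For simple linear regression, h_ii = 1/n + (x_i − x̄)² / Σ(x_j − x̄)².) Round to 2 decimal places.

t̄ = (1 + 4 + 6 + 7 + 9 + 20 + 24 + 26 + 28 + 29)/10 = 15.4
Σ(t − t̄)² = 207.36 + 129.96 + 88.36 + 70.56 + 40.96 + 21.16 + 73.96 + 112.36 + 158.76 + 184.96 = 1088.4
h = 1/10 + (10.6)²/1088.4 = 0.1 + 0.103234 = 0.20

h = 0.20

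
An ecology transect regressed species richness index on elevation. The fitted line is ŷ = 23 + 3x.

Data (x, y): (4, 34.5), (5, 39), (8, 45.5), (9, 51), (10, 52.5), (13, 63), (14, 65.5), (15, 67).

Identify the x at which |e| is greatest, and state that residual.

x = 8, e = -1.5

x=4: ŷ = 23 + 3·4 = 35; e = 34.5 − 35 = -0.5
x=5: ŷ = 23 + 3·5 = 38; e = 39 − 38 = 1
x=8: ŷ = 23 + 3·8 = 47; e = 45.5 − 47 = -1.5
x=9: ŷ = 23 + 3·9 = 50; e = 51 − 50 = 1
x=10: ŷ = 23 + 3·10 = 53; e = 52.5 − 53 = -0.5
x=13: ŷ = 23 + 3·13 = 62; e = 63 − 62 = 1
x=14: ŷ = 23 + 3·14 = 65; e = 65.5 − 65 = 0.5
x=15: ŷ = 23 + 3·15 = 68; e = 67 − 68 = -1
Largest |e| is 1.5 at x = 8, residual -1.5.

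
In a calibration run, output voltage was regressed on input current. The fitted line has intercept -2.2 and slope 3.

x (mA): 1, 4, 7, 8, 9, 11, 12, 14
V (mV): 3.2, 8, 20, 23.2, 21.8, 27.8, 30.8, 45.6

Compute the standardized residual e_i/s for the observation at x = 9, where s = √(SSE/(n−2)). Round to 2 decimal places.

-0.86

x=1: V̂ = -2.2 + 3·1 = 0.8; e = 3.2 − 0.8 = 2.4
x=4: V̂ = -2.2 + 3·4 = 9.8; e = 8 − 9.8 = -1.8
x=7: V̂ = -2.2 + 3·7 = 18.8; e = 20 − 18.8 = 1.2
x=8: V̂ = -2.2 + 3·8 = 21.8; e = 23.2 − 21.8 = 1.4
x=9: V̂ = -2.2 + 3·9 = 24.8; e = 21.8 − 24.8 = -3
x=11: V̂ = -2.2 + 3·11 = 30.8; e = 27.8 − 30.8 = -3
x=12: V̂ = -2.2 + 3·12 = 33.8; e = 30.8 − 33.8 = -3
x=14: V̂ = -2.2 + 3·14 = 39.8; e = 45.6 − 39.8 = 5.8
SSE = 5.76 + 3.24 + 1.44 + 1.96 + 9 + 9 + 9 + 33.64 = 73.04
s = √(73.04/6) = 3.48903
e/s = -3 / 3.48903 = -0.86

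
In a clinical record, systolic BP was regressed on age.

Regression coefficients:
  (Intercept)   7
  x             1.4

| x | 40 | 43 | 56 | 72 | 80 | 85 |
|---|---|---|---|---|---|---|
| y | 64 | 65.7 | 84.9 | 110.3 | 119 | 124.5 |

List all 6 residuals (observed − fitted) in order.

x=40: ŷ = 7 + 1.4·40 = 63; e = 64 − 63 = 1
x=43: ŷ = 7 + 1.4·43 = 67.2; e = 65.7 − 67.2 = -1.5
x=56: ŷ = 7 + 1.4·56 = 85.4; e = 84.9 − 85.4 = -0.5
x=72: ŷ = 7 + 1.4·72 = 107.8; e = 110.3 − 107.8 = 2.5
x=80: ŷ = 7 + 1.4·80 = 119; e = 119 − 119 = 0
x=85: ŷ = 7 + 1.4·85 = 126; e = 124.5 − 126 = -1.5

1, -1.5, -0.5, 2.5, 0, -1.5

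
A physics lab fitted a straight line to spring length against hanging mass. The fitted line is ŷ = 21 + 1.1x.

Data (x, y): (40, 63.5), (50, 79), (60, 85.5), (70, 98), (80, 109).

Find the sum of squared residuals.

x=40: ŷ = 21 + 1.1·40 = 65; r = 63.5 − 65 = -1.5
x=50: ŷ = 21 + 1.1·50 = 76; r = 79 − 76 = 3
x=60: ŷ = 21 + 1.1·60 = 87; r = 85.5 − 87 = -1.5
x=70: ŷ = 21 + 1.1·70 = 98; r = 98 − 98 = 0
x=80: ŷ = 21 + 1.1·80 = 109; r = 109 − 109 = 0
SSE = 2.25 + 9 + 2.25 + 0 + 0 = 13.5

SSE = 13.5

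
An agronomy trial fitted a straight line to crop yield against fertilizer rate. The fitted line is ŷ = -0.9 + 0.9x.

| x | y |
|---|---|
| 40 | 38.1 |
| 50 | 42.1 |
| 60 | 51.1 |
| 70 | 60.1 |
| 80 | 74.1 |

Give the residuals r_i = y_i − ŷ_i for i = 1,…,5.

x=40: ŷ = -0.9 + 0.9·40 = 35.1; r = 38.1 − 35.1 = 3
x=50: ŷ = -0.9 + 0.9·50 = 44.1; r = 42.1 − 44.1 = -2
x=60: ŷ = -0.9 + 0.9·60 = 53.1; r = 51.1 − 53.1 = -2
x=70: ŷ = -0.9 + 0.9·70 = 62.1; r = 60.1 − 62.1 = -2
x=80: ŷ = -0.9 + 0.9·80 = 71.1; r = 74.1 − 71.1 = 3

3, -2, -2, -2, 3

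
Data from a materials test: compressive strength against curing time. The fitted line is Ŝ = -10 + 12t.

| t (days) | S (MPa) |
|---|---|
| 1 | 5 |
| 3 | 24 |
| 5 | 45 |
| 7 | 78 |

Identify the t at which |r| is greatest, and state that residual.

t=1: Ŝ = -10 + 12·1 = 2; r = 5 − 2 = 3
t=3: Ŝ = -10 + 12·3 = 26; r = 24 − 26 = -2
t=5: Ŝ = -10 + 12·5 = 50; r = 45 − 50 = -5
t=7: Ŝ = -10 + 12·7 = 74; r = 78 − 74 = 4
Largest |r| is 5 at t = 5, residual -5.

t = 5, r = -5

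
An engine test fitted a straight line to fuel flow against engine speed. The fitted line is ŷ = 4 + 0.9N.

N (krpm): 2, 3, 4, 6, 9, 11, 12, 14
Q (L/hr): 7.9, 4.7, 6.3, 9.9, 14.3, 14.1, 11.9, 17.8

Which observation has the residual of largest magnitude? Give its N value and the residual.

N=2: ŷ = 4 + 0.9·2 = 5.8; r = 7.9 − 5.8 = 2.1
N=3: ŷ = 4 + 0.9·3 = 6.7; r = 4.7 − 6.7 = -2
N=4: ŷ = 4 + 0.9·4 = 7.6; r = 6.3 − 7.6 = -1.3
N=6: ŷ = 4 + 0.9·6 = 9.4; r = 9.9 − 9.4 = 0.5
N=9: ŷ = 4 + 0.9·9 = 12.1; r = 14.3 − 12.1 = 2.2
N=11: ŷ = 4 + 0.9·11 = 13.9; r = 14.1 − 13.9 = 0.2
N=12: ŷ = 4 + 0.9·12 = 14.8; r = 11.9 − 14.8 = -2.9
N=14: ŷ = 4 + 0.9·14 = 16.6; r = 17.8 − 16.6 = 1.2
Largest |r| is 2.9 at N = 12, residual -2.9.

N = 12, r = -2.9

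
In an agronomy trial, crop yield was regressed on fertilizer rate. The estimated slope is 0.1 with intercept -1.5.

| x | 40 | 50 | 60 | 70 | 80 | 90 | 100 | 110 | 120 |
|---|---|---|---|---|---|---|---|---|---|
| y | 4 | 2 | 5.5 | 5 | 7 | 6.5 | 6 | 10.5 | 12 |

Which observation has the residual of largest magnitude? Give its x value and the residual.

x = 100, e = -2.5

x=40: ŷ = -1.5 + 0.1·40 = 2.5; e = 4 − 2.5 = 1.5
x=50: ŷ = -1.5 + 0.1·50 = 3.5; e = 2 − 3.5 = -1.5
x=60: ŷ = -1.5 + 0.1·60 = 4.5; e = 5.5 − 4.5 = 1
x=70: ŷ = -1.5 + 0.1·70 = 5.5; e = 5 − 5.5 = -0.5
x=80: ŷ = -1.5 + 0.1·80 = 6.5; e = 7 − 6.5 = 0.5
x=90: ŷ = -1.5 + 0.1·90 = 7.5; e = 6.5 − 7.5 = -1
x=100: ŷ = -1.5 + 0.1·100 = 8.5; e = 6 − 8.5 = -2.5
x=110: ŷ = -1.5 + 0.1·110 = 9.5; e = 10.5 − 9.5 = 1
x=120: ŷ = -1.5 + 0.1·120 = 10.5; e = 12 − 10.5 = 1.5
Largest |e| is 2.5 at x = 100, residual -2.5.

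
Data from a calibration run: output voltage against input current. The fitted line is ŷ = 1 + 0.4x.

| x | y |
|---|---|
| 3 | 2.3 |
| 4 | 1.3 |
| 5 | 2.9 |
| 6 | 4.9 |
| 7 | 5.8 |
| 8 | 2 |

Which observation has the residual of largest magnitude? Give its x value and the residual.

x=3: ŷ = 1 + 0.4·3 = 2.2; e = 2.3 − 2.2 = 0.1
x=4: ŷ = 1 + 0.4·4 = 2.6; e = 1.3 − 2.6 = -1.3
x=5: ŷ = 1 + 0.4·5 = 3; e = 2.9 − 3 = -0.1
x=6: ŷ = 1 + 0.4·6 = 3.4; e = 4.9 − 3.4 = 1.5
x=7: ŷ = 1 + 0.4·7 = 3.8; e = 5.8 − 3.8 = 2
x=8: ŷ = 1 + 0.4·8 = 4.2; e = 2 − 4.2 = -2.2
Largest |e| is 2.2 at x = 8, residual -2.2.

x = 8, e = -2.2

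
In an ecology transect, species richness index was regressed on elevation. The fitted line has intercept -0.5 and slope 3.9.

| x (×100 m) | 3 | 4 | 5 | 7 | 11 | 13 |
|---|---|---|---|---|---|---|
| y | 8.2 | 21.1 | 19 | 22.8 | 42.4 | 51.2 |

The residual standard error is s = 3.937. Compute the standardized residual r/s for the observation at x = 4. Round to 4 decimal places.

1.5240

ŷ = -0.5 + 3.9·4 = 15.1
r = 21.1 − 15.1 = 6
r/s = 6 / 3.937 = 1.5240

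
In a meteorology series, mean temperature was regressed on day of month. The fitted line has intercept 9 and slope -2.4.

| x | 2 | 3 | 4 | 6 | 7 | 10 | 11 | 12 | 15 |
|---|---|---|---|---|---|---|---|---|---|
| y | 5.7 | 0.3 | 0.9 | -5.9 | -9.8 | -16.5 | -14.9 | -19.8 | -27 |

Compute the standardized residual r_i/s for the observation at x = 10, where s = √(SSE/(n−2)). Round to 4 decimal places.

x=2: ŷ = 9 − 2.4·2 = 4.2; r = 5.7 − 4.2 = 1.5
x=3: ŷ = 9 − 2.4·3 = 1.8; r = 0.3 − 1.8 = -1.5
x=4: ŷ = 9 − 2.4·4 = -0.6; r = 0.9 − (-0.6) = 1.5
x=6: ŷ = 9 − 2.4·6 = -5.4; r = -5.9 − (-5.4) = -0.5
x=7: ŷ = 9 − 2.4·7 = -7.8; r = -9.8 − (-7.8) = -2
x=10: ŷ = 9 − 2.4·10 = -15; r = -16.5 − (-15) = -1.5
x=11: ŷ = 9 − 2.4·11 = -17.4; r = -14.9 − (-17.4) = 2.5
x=12: ŷ = 9 − 2.4·12 = -19.8; r = -19.8 − (-19.8) = 0
x=15: ŷ = 9 − 2.4·15 = -27; r = -27 − (-27) = 0
SSE = 2.25 + 2.25 + 2.25 + 0.25 + 4 + 2.25 + 6.25 + 0 + 0 = 19.5
s = √(19.5/7) = 1.66905
r/s = -1.5 / 1.66905 = -0.8987

-0.8987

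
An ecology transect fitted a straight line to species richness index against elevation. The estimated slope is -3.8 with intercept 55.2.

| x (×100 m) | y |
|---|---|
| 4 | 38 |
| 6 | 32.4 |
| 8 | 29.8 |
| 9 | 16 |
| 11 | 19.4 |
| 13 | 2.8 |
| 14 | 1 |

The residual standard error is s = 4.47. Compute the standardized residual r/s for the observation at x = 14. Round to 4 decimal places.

-0.2237

ŷ = 55.2 − 3.8·14 = 2
r = 1 − 2 = -1
r/s = -1 / 4.47 = -0.2237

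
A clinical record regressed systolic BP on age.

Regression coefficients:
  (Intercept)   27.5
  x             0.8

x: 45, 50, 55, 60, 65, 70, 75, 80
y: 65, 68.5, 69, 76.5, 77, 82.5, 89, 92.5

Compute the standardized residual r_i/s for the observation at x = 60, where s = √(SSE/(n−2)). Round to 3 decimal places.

x=45: ŷ = 27.5 + 0.8·45 = 63.5; r = 65 − 63.5 = 1.5
x=50: ŷ = 27.5 + 0.8·50 = 67.5; r = 68.5 − 67.5 = 1
x=55: ŷ = 27.5 + 0.8·55 = 71.5; r = 69 − 71.5 = -2.5
x=60: ŷ = 27.5 + 0.8·60 = 75.5; r = 76.5 − 75.5 = 1
x=65: ŷ = 27.5 + 0.8·65 = 79.5; r = 77 − 79.5 = -2.5
x=70: ŷ = 27.5 + 0.8·70 = 83.5; r = 82.5 − 83.5 = -1
x=75: ŷ = 27.5 + 0.8·75 = 87.5; r = 89 − 87.5 = 1.5
x=80: ŷ = 27.5 + 0.8·80 = 91.5; r = 92.5 − 91.5 = 1
SSE = 2.25 + 1 + 6.25 + 1 + 6.25 + 1 + 2.25 + 1 = 21
s = √(21/6) = 1.87083
r/s = 1 / 1.87083 = 0.535

0.535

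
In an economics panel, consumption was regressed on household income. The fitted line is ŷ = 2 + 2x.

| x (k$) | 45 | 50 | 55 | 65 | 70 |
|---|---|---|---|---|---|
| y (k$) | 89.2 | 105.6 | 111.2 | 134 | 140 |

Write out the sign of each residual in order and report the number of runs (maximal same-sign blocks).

x=45: ŷ = 2 + 2·45 = 92; r = 89.2 − 92 = -2.8
x=50: ŷ = 2 + 2·50 = 102; r = 105.6 − 102 = 3.6
x=55: ŷ = 2 + 2·55 = 112; r = 111.2 − 112 = -0.8
x=65: ŷ = 2 + 2·65 = 132; r = 134 − 132 = 2
x=70: ŷ = 2 + 2·70 = 142; r = 140 − 142 = -2
Signs: − + − + −
Runs: −×1, +×1, −×1, +×1, −×1 → 5

5 runs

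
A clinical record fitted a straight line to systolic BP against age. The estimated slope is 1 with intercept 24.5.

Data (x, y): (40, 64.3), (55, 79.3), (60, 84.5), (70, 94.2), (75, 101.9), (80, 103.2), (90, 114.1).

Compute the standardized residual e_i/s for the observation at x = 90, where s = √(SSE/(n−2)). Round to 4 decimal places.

x=40: ŷ = 24.5 + 40 = 64.5; e = 64.3 − 64.5 = -0.2
x=55: ŷ = 24.5 + 55 = 79.5; e = 79.3 − 79.5 = -0.2
x=60: ŷ = 24.5 + 60 = 84.5; e = 84.5 − 84.5 = 0
x=70: ŷ = 24.5 + 70 = 94.5; e = 94.2 − 94.5 = -0.3
x=75: ŷ = 24.5 + 75 = 99.5; e = 101.9 − 99.5 = 2.4
x=80: ŷ = 24.5 + 80 = 104.5; e = 103.2 − 104.5 = -1.3
x=90: ŷ = 24.5 + 90 = 114.5; e = 114.1 − 114.5 = -0.4
SSE = 0.04 + 0.04 + 0 + 0.09 + 5.76 + 1.69 + 0.16 = 7.78
s = √(7.78/5) = 1.2474
e/s = -0.4 / 1.2474 = -0.3207

-0.3207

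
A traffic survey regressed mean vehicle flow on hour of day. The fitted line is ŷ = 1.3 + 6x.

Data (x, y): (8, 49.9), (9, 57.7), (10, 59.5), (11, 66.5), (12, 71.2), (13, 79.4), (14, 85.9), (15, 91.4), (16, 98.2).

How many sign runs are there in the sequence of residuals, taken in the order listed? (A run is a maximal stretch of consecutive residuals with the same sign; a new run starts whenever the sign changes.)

x=8: ŷ = 1.3 + 6·8 = 49.3; e = 49.9 − 49.3 = 0.6
x=9: ŷ = 1.3 + 6·9 = 55.3; e = 57.7 − 55.3 = 2.4
x=10: ŷ = 1.3 + 6·10 = 61.3; e = 59.5 − 61.3 = -1.8
x=11: ŷ = 1.3 + 6·11 = 67.3; e = 66.5 − 67.3 = -0.8
x=12: ŷ = 1.3 + 6·12 = 73.3; e = 71.2 − 73.3 = -2.1
x=13: ŷ = 1.3 + 6·13 = 79.3; e = 79.4 − 79.3 = 0.1
x=14: ŷ = 1.3 + 6·14 = 85.3; e = 85.9 − 85.3 = 0.6
x=15: ŷ = 1.3 + 6·15 = 91.3; e = 91.4 − 91.3 = 0.1
x=16: ŷ = 1.3 + 6·16 = 97.3; e = 98.2 − 97.3 = 0.9
Signs: + + − − − + + + +
Runs: +×2, −×3, +×4 → 3

3 runs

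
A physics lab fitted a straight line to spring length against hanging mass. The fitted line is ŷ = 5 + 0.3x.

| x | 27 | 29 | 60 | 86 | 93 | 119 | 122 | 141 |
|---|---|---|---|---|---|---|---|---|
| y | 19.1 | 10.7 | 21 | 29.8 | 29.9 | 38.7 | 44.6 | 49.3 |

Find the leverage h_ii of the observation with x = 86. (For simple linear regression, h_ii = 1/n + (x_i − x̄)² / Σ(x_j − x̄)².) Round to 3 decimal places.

h = 0.125

x̄ = (27 + 29 + 60 + 86 + 93 + 119 + 122 + 141)/8 = 84.625
Σ(x − x̄)² = 3320.64 + 3094.14 + 606.391 + 1.89062 + 70.1406 + 1181.64 + 1396.89 + 3178.14 = 12849.9
h = 1/8 + (1.375)²/12849.9 = 0.125 + 0.000147132 = 0.125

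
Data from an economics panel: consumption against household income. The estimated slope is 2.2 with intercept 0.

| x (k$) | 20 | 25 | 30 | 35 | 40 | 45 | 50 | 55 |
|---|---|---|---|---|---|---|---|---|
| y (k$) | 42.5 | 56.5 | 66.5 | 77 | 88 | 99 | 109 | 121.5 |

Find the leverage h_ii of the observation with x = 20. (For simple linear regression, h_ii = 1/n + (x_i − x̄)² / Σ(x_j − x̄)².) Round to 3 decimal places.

x̄ = (20 + 25 + 30 + 35 + 40 + 45 + 50 + 55)/8 = 37.5
Σ(x − x̄)² = 306.25 + 156.25 + 56.25 + 6.25 + 6.25 + 56.25 + 156.25 + 306.25 = 1050
h = 1/8 + (-17.5)²/1050 = 0.125 + 0.291667 = 0.417

h = 0.417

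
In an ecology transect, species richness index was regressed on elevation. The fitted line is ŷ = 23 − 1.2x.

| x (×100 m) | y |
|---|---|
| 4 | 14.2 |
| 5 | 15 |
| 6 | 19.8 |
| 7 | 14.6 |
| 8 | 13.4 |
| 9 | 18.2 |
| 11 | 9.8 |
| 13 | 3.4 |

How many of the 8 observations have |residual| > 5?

x=4: ŷ = 23 − 1.2·4 = 18.2; r = 14.2 − 18.2 = -4
x=5: ŷ = 23 − 1.2·5 = 17; r = 15 − 17 = -2
x=6: ŷ = 23 − 1.2·6 = 15.8; r = 19.8 − 15.8 = 4
x=7: ŷ = 23 − 1.2·7 = 14.6; r = 14.6 − 14.6 = 0
x=8: ŷ = 23 − 1.2·8 = 13.4; r = 13.4 − 13.4 = 0
x=9: ŷ = 23 − 1.2·9 = 12.2; r = 18.2 − 12.2 = 6
x=11: ŷ = 23 − 1.2·11 = 9.8; r = 9.8 − 9.8 = 0
x=13: ŷ = 23 − 1.2·13 = 7.4; r = 3.4 − 7.4 = -4
|r| > 5: x=9 (|r|=6) → 1

1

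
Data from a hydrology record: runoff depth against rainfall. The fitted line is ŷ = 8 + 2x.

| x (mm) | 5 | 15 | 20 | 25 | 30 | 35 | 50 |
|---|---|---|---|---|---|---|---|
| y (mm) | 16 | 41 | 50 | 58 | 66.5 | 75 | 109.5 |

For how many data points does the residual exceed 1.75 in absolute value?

x=5: ŷ = 8 + 2·5 = 18; r = 16 − 18 = -2
x=15: ŷ = 8 + 2·15 = 38; r = 41 − 38 = 3
x=20: ŷ = 8 + 2·20 = 48; r = 50 − 48 = 2
x=25: ŷ = 8 + 2·25 = 58; r = 58 − 58 = 0
x=30: ŷ = 8 + 2·30 = 68; r = 66.5 − 68 = -1.5
x=35: ŷ = 8 + 2·35 = 78; r = 75 − 78 = -3
x=50: ŷ = 8 + 2·50 = 108; r = 109.5 − 108 = 1.5
|r| > 1.75: x=5 (|r|=2), x=15 (|r|=3), x=20 (|r|=2), x=35 (|r|=3) → 4

4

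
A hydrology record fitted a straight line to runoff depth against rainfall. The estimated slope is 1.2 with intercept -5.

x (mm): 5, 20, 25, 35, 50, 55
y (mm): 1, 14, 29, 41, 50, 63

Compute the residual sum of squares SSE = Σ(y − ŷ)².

x=5: ŷ = -5 + 1.2·5 = 1; r = 1 − 1 = 0
x=20: ŷ = -5 + 1.2·20 = 19; r = 14 − 19 = -5
x=25: ŷ = -5 + 1.2·25 = 25; r = 29 − 25 = 4
x=35: ŷ = -5 + 1.2·35 = 37; r = 41 − 37 = 4
x=50: ŷ = -5 + 1.2·50 = 55; r = 50 − 55 = -5
x=55: ŷ = -5 + 1.2·55 = 61; r = 63 − 61 = 2
SSE = 0 + 25 + 16 + 16 + 25 + 4 = 86

SSE = 86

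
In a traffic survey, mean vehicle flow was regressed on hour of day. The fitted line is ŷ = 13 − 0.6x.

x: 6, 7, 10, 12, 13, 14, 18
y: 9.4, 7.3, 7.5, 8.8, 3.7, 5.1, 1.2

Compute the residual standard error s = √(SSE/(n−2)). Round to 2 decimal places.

s = 1.73

x=6: ŷ = 13 − 0.6·6 = 9.4; e = 9.4 − 9.4 = 0
x=7: ŷ = 13 − 0.6·7 = 8.8; e = 7.3 − 8.8 = -1.5
x=10: ŷ = 13 − 0.6·10 = 7; e = 7.5 − 7 = 0.5
x=12: ŷ = 13 − 0.6·12 = 5.8; e = 8.8 − 5.8 = 3
x=13: ŷ = 13 − 0.6·13 = 5.2; e = 3.7 − 5.2 = -1.5
x=14: ŷ = 13 − 0.6·14 = 4.6; e = 5.1 − 4.6 = 0.5
x=18: ŷ = 13 − 0.6·18 = 2.2; e = 1.2 − 2.2 = -1
SSE = 0 + 2.25 + 0.25 + 9 + 2.25 + 0.25 + 1 = 15
s = √(15/5) = √3 ≈ 1.73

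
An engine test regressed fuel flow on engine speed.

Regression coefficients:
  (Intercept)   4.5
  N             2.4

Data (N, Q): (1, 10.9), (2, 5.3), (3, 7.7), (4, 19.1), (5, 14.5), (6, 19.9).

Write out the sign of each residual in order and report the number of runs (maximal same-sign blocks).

5 runs

N=1: Q̂ = 4.5 + 2.4·1 = 6.9; r = 10.9 − 6.9 = 4
N=2: Q̂ = 4.5 + 2.4·2 = 9.3; r = 5.3 − 9.3 = -4
N=3: Q̂ = 4.5 + 2.4·3 = 11.7; r = 7.7 − 11.7 = -4
N=4: Q̂ = 4.5 + 2.4·4 = 14.1; r = 19.1 − 14.1 = 5
N=5: Q̂ = 4.5 + 2.4·5 = 16.5; r = 14.5 − 16.5 = -2
N=6: Q̂ = 4.5 + 2.4·6 = 18.9; r = 19.9 − 18.9 = 1
Signs: + − − + − +
Runs: +×1, −×2, +×1, −×1, +×1 → 5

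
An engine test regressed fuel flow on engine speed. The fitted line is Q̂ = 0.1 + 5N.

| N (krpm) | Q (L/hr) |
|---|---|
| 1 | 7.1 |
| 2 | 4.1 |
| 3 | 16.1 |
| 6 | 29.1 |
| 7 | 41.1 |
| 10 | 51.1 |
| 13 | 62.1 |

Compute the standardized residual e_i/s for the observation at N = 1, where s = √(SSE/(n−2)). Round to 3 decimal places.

N=1: Q̂ = 0.1 + 5·1 = 5.1; e = 7.1 − 5.1 = 2
N=2: Q̂ = 0.1 + 5·2 = 10.1; e = 4.1 − 10.1 = -6
N=3: Q̂ = 0.1 + 5·3 = 15.1; e = 16.1 − 15.1 = 1
N=6: Q̂ = 0.1 + 5·6 = 30.1; e = 29.1 − 30.1 = -1
N=7: Q̂ = 0.1 + 5·7 = 35.1; e = 41.1 − 35.1 = 6
N=10: Q̂ = 0.1 + 5·10 = 50.1; e = 51.1 − 50.1 = 1
N=13: Q̂ = 0.1 + 5·13 = 65.1; e = 62.1 − 65.1 = -3
SSE = 4 + 36 + 1 + 1 + 36 + 1 + 9 = 88
s = √(88/5) = 4.19524
e/s = 2 / 4.19524 = 0.477

0.477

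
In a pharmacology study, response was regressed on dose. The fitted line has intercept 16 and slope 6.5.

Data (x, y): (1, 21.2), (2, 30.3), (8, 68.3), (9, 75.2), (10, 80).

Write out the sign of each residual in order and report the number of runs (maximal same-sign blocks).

x=1: ŷ = 16 + 6.5·1 = 22.5; e = 21.2 − 22.5 = -1.3
x=2: ŷ = 16 + 6.5·2 = 29; e = 30.3 − 29 = 1.3
x=8: ŷ = 16 + 6.5·8 = 68; e = 68.3 − 68 = 0.3
x=9: ŷ = 16 + 6.5·9 = 74.5; e = 75.2 − 74.5 = 0.7
x=10: ŷ = 16 + 6.5·10 = 81; e = 80 − 81 = -1
Signs: − + + + −
Runs: −×1, +×3, −×1 → 3

3 runs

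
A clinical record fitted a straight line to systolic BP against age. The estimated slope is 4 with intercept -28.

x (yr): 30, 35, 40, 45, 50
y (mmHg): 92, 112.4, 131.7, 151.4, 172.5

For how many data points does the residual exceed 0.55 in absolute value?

x=30: ŷ = -28 + 4·30 = 92; e = 92 − 92 = 0
x=35: ŷ = -28 + 4·35 = 112; e = 112.4 − 112 = 0.4
x=40: ŷ = -28 + 4·40 = 132; e = 131.7 − 132 = -0.3
x=45: ŷ = -28 + 4·45 = 152; e = 151.4 − 152 = -0.6
x=50: ŷ = -28 + 4·50 = 172; e = 172.5 − 172 = 0.5
|e| > 0.55: x=45 (|e|=0.6) → 1

1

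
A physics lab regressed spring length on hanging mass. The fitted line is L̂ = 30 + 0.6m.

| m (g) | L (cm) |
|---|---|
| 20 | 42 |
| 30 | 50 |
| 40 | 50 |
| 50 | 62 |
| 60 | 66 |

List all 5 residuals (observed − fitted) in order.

m=20: L̂ = 30 + 0.6·20 = 42; e = 42 − 42 = 0
m=30: L̂ = 30 + 0.6·30 = 48; e = 50 − 48 = 2
m=40: L̂ = 30 + 0.6·40 = 54; e = 50 − 54 = -4
m=50: L̂ = 30 + 0.6·50 = 60; e = 62 − 60 = 2
m=60: L̂ = 30 + 0.6·60 = 66; e = 66 − 66 = 0

0, 2, -4, 2, 0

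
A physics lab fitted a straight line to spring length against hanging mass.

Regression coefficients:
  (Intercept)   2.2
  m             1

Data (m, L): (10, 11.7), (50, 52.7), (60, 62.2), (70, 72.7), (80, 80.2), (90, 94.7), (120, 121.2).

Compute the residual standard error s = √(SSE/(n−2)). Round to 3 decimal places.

m=10: L̂ = 2.2 + 10 = 12.2; e = 11.7 − 12.2 = -0.5
m=50: L̂ = 2.2 + 50 = 52.2; e = 52.7 − 52.2 = 0.5
m=60: L̂ = 2.2 + 60 = 62.2; e = 62.2 − 62.2 = 0
m=70: L̂ = 2.2 + 70 = 72.2; e = 72.7 − 72.2 = 0.5
m=80: L̂ = 2.2 + 80 = 82.2; e = 80.2 − 82.2 = -2
m=90: L̂ = 2.2 + 90 = 92.2; e = 94.7 − 92.2 = 2.5
m=120: L̂ = 2.2 + 120 = 122.2; e = 121.2 − 122.2 = -1
SSE = 0.25 + 0.25 + 0 + 0.25 + 4 + 6.25 + 1 = 12
s = √(12/5) = √2.4 ≈ 1.549

s = 1.549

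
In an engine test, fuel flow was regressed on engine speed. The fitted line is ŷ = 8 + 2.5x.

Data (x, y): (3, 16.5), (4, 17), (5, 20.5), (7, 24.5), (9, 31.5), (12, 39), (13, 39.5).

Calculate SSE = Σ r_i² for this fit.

x=3: ŷ = 8 + 2.5·3 = 15.5; r = 16.5 − 15.5 = 1
x=4: ŷ = 8 + 2.5·4 = 18; r = 17 − 18 = -1
x=5: ŷ = 8 + 2.5·5 = 20.5; r = 20.5 − 20.5 = 0
x=7: ŷ = 8 + 2.5·7 = 25.5; r = 24.5 − 25.5 = -1
x=9: ŷ = 8 + 2.5·9 = 30.5; r = 31.5 − 30.5 = 1
x=12: ŷ = 8 + 2.5·12 = 38; r = 39 − 38 = 1
x=13: ŷ = 8 + 2.5·13 = 40.5; r = 39.5 − 40.5 = -1
SSE = 1 + 1 + 0 + 1 + 1 + 1 + 1 = 6

SSE = 6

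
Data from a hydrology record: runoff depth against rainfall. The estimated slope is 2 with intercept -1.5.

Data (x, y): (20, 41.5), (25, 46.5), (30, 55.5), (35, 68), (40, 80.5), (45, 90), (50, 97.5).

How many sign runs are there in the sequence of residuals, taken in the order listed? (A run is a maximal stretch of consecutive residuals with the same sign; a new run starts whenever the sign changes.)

4 runs

x=20: ŷ = -1.5 + 2·20 = 38.5; e = 41.5 − 38.5 = 3
x=25: ŷ = -1.5 + 2·25 = 48.5; e = 46.5 − 48.5 = -2
x=30: ŷ = -1.5 + 2·30 = 58.5; e = 55.5 − 58.5 = -3
x=35: ŷ = -1.5 + 2·35 = 68.5; e = 68 − 68.5 = -0.5
x=40: ŷ = -1.5 + 2·40 = 78.5; e = 80.5 − 78.5 = 2
x=45: ŷ = -1.5 + 2·45 = 88.5; e = 90 − 88.5 = 1.5
x=50: ŷ = -1.5 + 2·50 = 98.5; e = 97.5 − 98.5 = -1
Signs: + − − − + + −
Runs: +×1, −×3, +×2, −×1 → 4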